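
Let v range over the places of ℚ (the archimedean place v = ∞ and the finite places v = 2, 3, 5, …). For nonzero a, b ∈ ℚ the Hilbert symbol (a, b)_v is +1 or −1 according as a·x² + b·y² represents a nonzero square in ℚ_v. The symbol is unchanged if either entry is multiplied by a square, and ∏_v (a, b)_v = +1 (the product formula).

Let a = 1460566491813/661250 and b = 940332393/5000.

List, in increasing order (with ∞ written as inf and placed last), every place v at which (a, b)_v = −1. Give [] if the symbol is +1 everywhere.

Mod squares: a ≡ 11594, b ≡ 25234. Check v ∈ {∞, 2, 3, 5, 7, 11, 13, 17, 23, 31, 37}.
v=2: v_2(a)=-1, v_2(b)=-3; units ≡ 5, 1 (mod 8); ε·ε+αω+βω = 0·0+-1·0+-3·1 ≡ 1  ⇒  (a,b)_2 = -1.
v=17: a=17^1·(≡8), b=17^0·(≡10) mod 17; (8|17)=+1, (10|17)=-1; (−1)^{1·0·8}·(+1)^0·(-1)^1 = -1.
v=23: a=23^-2·(≡4), b=23^0·(≡13) mod 23; (4|23)=+1, (13|23)=+1; (−1)^{-2·0·11}·(+1)^0·(+1)^-2 = +1.
v=7: a=7^0·(≡1), b=7^2·(≡3) mod 7; (1|7)=+1, (3|7)=-1; (−1)^{0·2·3}·(+1)^2·(-1)^0 = +1.
v=5: a=5^-4·(≡1), b=5^-4·(≡1) mod 5; (1|5)=+1, (1|5)=+1; (−1)^{-4·-4·2}·(+1)^-4·(+1)^-4 = +1.
v=31: a=31^1·(≡14), b=31^1·(≡16) mod 31; (14|31)=+1, (16|31)=+1; (−1)^{1·1·15}·(+1)^1·(+1)^1 = -1.
v=37: a=37^2·(≡29), b=37^1·(≡25) mod 37; (29|37)=-1, (25|37)=+1; (−1)^{2·1·18}·(-1)^1·(+1)^2 = -1.
v=11: a=11^3·(≡1), b=11^1·(≡2) mod 11; (1|11)=+1, (2|11)=-1; (−1)^{3·1·5}·(+1)^1·(-1)^3 = +1.
v=3: a=3^2·(≡2), b=3^2·(≡1) mod 3; (2|3)=-1, (1|3)=+1; (−1)^{2·2·1}·(-1)^2·(+1)^2 = +1.
v=∞: 11594 > 0 and 25234 > 0  ⇒  (a,b)_∞ = +1.
v=13: a=13^2·(≡5), b=13^2·(≡4) mod 13; (5|13)=-1, (4|13)=+1; (−1)^{2·2·6}·(-1)^2·(+1)^2 = +1.
|Ram(11594, 25234)| = 4, even; anisotropic at {2, 17, 31, 37}.

[2, 17, 31, 37]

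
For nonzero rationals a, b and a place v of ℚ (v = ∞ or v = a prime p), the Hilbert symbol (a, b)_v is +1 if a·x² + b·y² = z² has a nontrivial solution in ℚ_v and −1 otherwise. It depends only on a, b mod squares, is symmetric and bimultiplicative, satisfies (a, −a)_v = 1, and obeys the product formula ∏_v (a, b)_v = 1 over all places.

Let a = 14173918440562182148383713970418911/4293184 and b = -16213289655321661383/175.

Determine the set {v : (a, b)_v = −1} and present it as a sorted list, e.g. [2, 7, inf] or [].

[2, 3, 7, 11, 19, 41]

(a, b) ≡ (309111, -3354169) mod (ℚ^×)²; places V = {2, 3, 5, 7, 11, 13, 17, 19, 23, 29, 31, 37, 41, ∞}.
(a,b)_29: α=5, u≡1; β=3, v≡4 (mod 29); (1|29)=+1, (4|29)=+1; sign (−1)^0·+1^3·+1^5 = +1.
(a,b)_19: α=5, u≡5; β=2, v≡3 (mod 19); (5|19)=+1, (3|19)=-1; sign (−1)^0·+1^2·-1^5 = -1.
(a,b)_2: α=-6, β=0; u≡7, v≡7 (mod 8); ε(u)ε(v)=1·1, αω(v)=-6·0, βω(u)=0·0; sum ≡ 1  ⇒  -1.
(a,b)_17: α=3, u≡12; β=2, v≡9 (mod 17); (12|17)=-1, (9|17)=+1; sign (−1)^0·-1^2·+1^3 = +1.
(a,b)_11: α=1, u≡7; β=0, v≡8 (mod 11); (7|11)=-1, (8|11)=-1; sign (−1)^0·-1^0·-1^1 = -1.
(a,b)_5: α=0, u≡4; β=-2, v≡1 (mod 5); (4|5)=+1, (1|5)=+1; sign (−1)^0·+1^-2·+1^0 = +1.
(a,b)_37: α=-2, u≡18; β=0, v≡17 (mod 37); (18|37)=-1, (17|37)=-1; sign (−1)^0·-1^0·-1^-2 = +1.
(a,b)_7: α=-2, u≡5; β=-1, v≡4 (mod 7); (5|7)=-1, (4|7)=+1; sign (−1)^0·-1^-1·+1^-2 = -1.
(a,b)_31: α=4, u≡20; β=1, v≡15 (mod 31); (20|31)=+1, (15|31)=-1; sign (−1)^0·+1^1·-1^4 = +1.
(a,b)_∞: sgn(309111)=+, sgn(-3354169)=−, so +1.
(a,b)_3: α=9, u≡2; β=6, v≡2 (mod 3); (2|3)=-1, (2|3)=-1; sign (−1)^0·-1^6·-1^9 = -1.
(a,b)_13: α=2, u≡12; β=1, v≡5 (mod 13); (12|13)=+1, (5|13)=-1; sign (−1)^0·+1^1·-1^2 = +1.
(a,b)_23: α=0, u≡19; β=2, v≡6 (mod 23); (19|23)=-1, (6|23)=+1; sign (−1)^0·-1^2·+1^0 = +1.
(a,b)_41: α=2, u≡17; β=1, v≡30 (mod 41); (17|41)=-1, (30|41)=-1; sign (−1)^0·-1^1·-1^2 = -1.
Ram(309111, -3354169) = {2, 3, 7, 11, 19, 41}; no ℚ_2-point on the conic.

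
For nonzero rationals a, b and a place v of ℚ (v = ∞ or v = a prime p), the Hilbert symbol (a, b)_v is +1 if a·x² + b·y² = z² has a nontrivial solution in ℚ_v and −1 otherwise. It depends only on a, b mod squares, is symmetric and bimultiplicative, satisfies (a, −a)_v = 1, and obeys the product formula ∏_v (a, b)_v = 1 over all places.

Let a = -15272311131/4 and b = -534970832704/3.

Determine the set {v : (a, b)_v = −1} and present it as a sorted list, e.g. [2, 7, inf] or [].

[3, 11, 17, inf]

(a, b) ≡ (-10659, -3927) mod (ℚ^×)²; places V = {2, 3, 7, 11, 17, 19, ∞}.
(a,b)_2: α=-2, β=6; u≡5, v≡1 (mod 8); ε(u)ε(v)=0·0, αω(v)=-2·0, βω(u)=6·1; sum ≡ 0  ⇒  +1.
(a,b)_7: α=2, u≡1; β=3, v≡6 (mod 7); (1|7)=+1, (6|7)=-1; sign (−1)^0·+1^3·-1^2 = +1.
(a,b)_11: α=1, u≡10; β=1, v≡10 (mod 11); (10|11)=-1, (10|11)=-1; sign (−1)^1·-1^1·-1^1 = -1.
(a,b)_3: α=5, u≡2; β=-1, v≡2 (mod 3); (2|3)=-1, (2|3)=-1; sign (−1)^1·-1^-1·-1^5 = -1.
(a,b)_∞: sgn(-10659)=−, sgn(-3927)=−, so -1.
(a,b)_19: α=3, u≡5; β=4, v≡7 (mod 19); (5|19)=+1, (7|19)=+1; sign (−1)^0·+1^4·+1^3 = +1.
(a,b)_17: α=1, u≡16; β=1, v≡7 (mod 17); (16|17)=+1, (7|17)=-1; sign (−1)^0·+1^1·-1^1 = -1.
|Ram(-10659, -3927)| = 4, even; anisotropic at {3, 11, 17, ∞}.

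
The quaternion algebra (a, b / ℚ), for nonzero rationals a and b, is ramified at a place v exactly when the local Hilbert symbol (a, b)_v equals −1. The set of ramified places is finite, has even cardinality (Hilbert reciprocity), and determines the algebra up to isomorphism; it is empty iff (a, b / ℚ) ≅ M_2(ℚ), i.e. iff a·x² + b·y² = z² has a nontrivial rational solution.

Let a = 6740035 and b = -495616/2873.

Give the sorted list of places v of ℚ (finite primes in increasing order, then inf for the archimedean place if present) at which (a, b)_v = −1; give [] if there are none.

[2, 5, 17, 29, 43, 47]

(a, b) ≡ (6740035, -17) mod (ℚ^×)²; places V = {2, 5, 11, 13, 17, 23, 29, 43, 47, ∞}.
(a,b)_2: α=0, β=12; u≡3, v≡7 (mod 8); ε(u)ε(v)=1·1, αω(v)=0·0, βω(u)=12·1; sum ≡ 1  ⇒  -1.
(a,b)_∞: sgn(6740035)=+, sgn(-17)=−, so +1.
(a,b)_47: α=1, u≡8; β=0, v≡39 (mod 47); (8|47)=+1, (39|47)=-1; sign (−1)^0·+1^0·-1^1 = -1.
(a,b)_11: α=0, u≡5; β=2, v≡9 (mod 11); (5|11)=+1, (9|11)=+1; sign (−1)^0·+1^2·+1^0 = +1.
(a,b)_13: α=0, u≡3; β=-2, v≡12 (mod 13); (3|13)=+1, (12|13)=+1; sign (−1)^0·+1^-2·+1^0 = +1.
(a,b)_23: α=1, u≡2; β=0, v≡6 (mod 23); (2|23)=+1, (6|23)=+1; sign (−1)^0·+1^0·+1^1 = +1.
(a,b)_17: α=0, u≡11; β=-1, v≡15 (mod 17); (11|17)=-1, (15|17)=+1; sign (−1)^0·-1^-1·+1^0 = -1.
(a,b)_5: α=1, u≡2; β=0, v≡3 (mod 5); (2|5)=-1, (3|5)=-1; sign (−1)^0·-1^0·-1^1 = -1.
(a,b)_43: α=1, u≡10; β=0, v≡32 (mod 43); (10|43)=+1, (32|43)=-1; sign (−1)^0·+1^0·-1^1 = -1.
(a,b)_29: α=1, u≡9; β=0, v≡26 (mod 29); (9|29)=+1, (26|29)=-1; sign (−1)^0·+1^0·-1^1 = -1.
Ram(6740035, -17) = {2, 5, 17, 29, 43, 47}; no ℚ_2-point on the conic.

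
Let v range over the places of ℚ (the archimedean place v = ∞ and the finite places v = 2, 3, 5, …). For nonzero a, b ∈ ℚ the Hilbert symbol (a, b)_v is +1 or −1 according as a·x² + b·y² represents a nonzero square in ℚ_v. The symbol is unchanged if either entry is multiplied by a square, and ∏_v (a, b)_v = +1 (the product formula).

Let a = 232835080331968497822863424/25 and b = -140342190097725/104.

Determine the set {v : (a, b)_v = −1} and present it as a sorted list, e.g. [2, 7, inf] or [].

[11, 13, 17, 19]

(a, b) ≡ (561, -193154) mod (ℚ^×)²; places V = {2, 3, 5, 7, 11, 13, 17, 19, 23, ∞}.
(a,b)_7: α=6, u≡4; β=4, v≡1 (mod 7); (4|7)=+1, (1|7)=+1; sign (−1)^0·+1^4·+1^6 = +1.
(a,b)_23: α=2, u≡2; β=1, v≡5 (mod 23); (2|23)=+1, (5|23)=-1; sign (−1)^0·+1^1·-1^2 = +1.
(a,b)_19: α=2, u≡14; β=1, v≡3 (mod 19); (14|19)=-1, (3|19)=-1; sign (−1)^0·-1^1·-1^2 = -1.
(a,b)_5: α=-2, u≡4; β=2, v≡4 (mod 5); (4|5)=+1, (4|5)=+1; sign (−1)^0·+1^2·+1^-2 = +1.
(a,b)_11: α=3, u≡8; β=2, v≡8 (mod 11); (8|11)=-1, (8|11)=-1; sign (−1)^0·-1^2·-1^3 = -1.
(a,b)_∞: sgn(561)=+, sgn(-193154)=−, so +1.
(a,b)_3: α=1, u≡1; β=2, v≡1 (mod 3); (1|3)=+1, (1|3)=+1; sign (−1)^0·+1^2·+1^1 = +1.
(a,b)_2: α=6, β=-3; u≡1, v≡7 (mod 8); ε(u)ε(v)=0·1, αω(v)=6·0, βω(u)=-3·0; sum ≡ 0  ⇒  +1.
(a,b)_13: α=4, u≡7; β=-1, v≡1 (mod 13); (7|13)=-1, (1|13)=+1; sign (−1)^0·-1^-1·+1^4 = -1.
(a,b)_17: α=5, u≡4; β=3, v≡12 (mod 17); (4|17)=+1, (12|17)=-1; sign (−1)^0·+1^3·-1^5 = -1.
(561, -193154 / ℚ) ramifies at {11, 13, 17, 19}: a division algebra.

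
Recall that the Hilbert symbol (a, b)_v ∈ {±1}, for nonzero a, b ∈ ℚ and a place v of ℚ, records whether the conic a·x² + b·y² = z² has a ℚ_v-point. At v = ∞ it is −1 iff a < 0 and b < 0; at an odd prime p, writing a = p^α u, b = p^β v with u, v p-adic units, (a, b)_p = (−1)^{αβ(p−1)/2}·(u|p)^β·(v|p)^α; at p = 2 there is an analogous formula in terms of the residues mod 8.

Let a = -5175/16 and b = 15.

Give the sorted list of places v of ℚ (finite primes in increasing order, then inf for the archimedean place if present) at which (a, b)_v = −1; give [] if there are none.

[5, 23]

Mod squares: a ≡ -23, b ≡ 15. Check v ∈ {∞, 2, 3, 5, 23}.
v=5: a=5^2·(≡3), b=5^1·(≡3) mod 5; (3|5)=-1, (3|5)=-1; (−1)^{2·1·2}·(-1)^1·(-1)^2 = -1.
v=23: a=23^1·(≡19), b=23^0·(≡15) mod 23; (19|23)=-1, (15|23)=-1; (−1)^{1·0·11}·(-1)^0·(-1)^1 = -1.
v=2: v_2(a)=-4, v_2(b)=0; units ≡ 1, 7 (mod 8); ε·ε+αω+βω = 0·1+-4·0+0·0 ≡ 0  ⇒  (a,b)_2 = +1.
v=3: a=3^2·(≡1), b=3^1·(≡2) mod 3; (1|3)=+1, (2|3)=-1; (−1)^{2·1·1}·(+1)^1·(-1)^2 = +1.
v=∞: -23 < 0 and 15 > 0  ⇒  (a,b)_∞ = +1.
|Ram(-23, 15)| = 2, even; anisotropic at {5, 23}.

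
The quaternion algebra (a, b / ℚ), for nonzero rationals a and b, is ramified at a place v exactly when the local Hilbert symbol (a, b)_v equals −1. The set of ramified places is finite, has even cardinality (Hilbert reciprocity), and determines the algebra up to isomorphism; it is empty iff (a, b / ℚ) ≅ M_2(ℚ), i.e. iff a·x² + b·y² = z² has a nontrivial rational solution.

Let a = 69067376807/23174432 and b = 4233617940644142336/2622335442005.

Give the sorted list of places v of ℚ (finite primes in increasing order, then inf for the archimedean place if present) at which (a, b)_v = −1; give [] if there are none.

(a, b) ≡ (23374, 18705) mod (ℚ^×)²; places V = {2, 3, 5, 11, 13, 17, 23, 29, 31, 37, 43, ∞}.
(a,b)_5: α=0, u≡1; β=-1, v≡1 (mod 5); (1|5)=+1, (1|5)=+1; sign (−1)^0·+1^-1·+1^0 = +1.
(a,b)_3: α=0, u≡1; β=3, v≡1 (mod 3); (1|3)=+1, (1|3)=+1; sign (−1)^0·+1^3·+1^0 = +1.
(a,b)_11: α=2, u≡10; β=2, v≡4 (mod 11); (10|11)=-1, (4|11)=+1; sign (−1)^0·-1^2·+1^2 = +1.
(a,b)_31: α=1, u≡7; β=0, v≡26 (mod 31); (7|31)=+1, (26|31)=-1; sign (−1)^0·+1^0·-1^1 = -1.
(a,b)_23: α=-2, u≡2; β=-4, v≡16 (mod 23); (2|23)=+1, (16|23)=+1; sign (−1)^0·+1^-4·+1^-2 = +1.
(a,b)_13: α=3, u≡3; β=6, v≡11 (mod 13); (3|13)=+1, (11|13)=-1; sign (−1)^0·+1^6·-1^3 = -1.
(a,b)_29: α=1, u≡7; β=3, v≡20 (mod 29); (7|29)=+1, (20|29)=+1; sign (−1)^0·+1^3·+1^1 = +1.
(a,b)_17: α=2, u≡8; β=0, v≡12 (mod 17); (8|17)=+1, (12|17)=-1; sign (−1)^0·+1^0·-1^2 = +1.
(a,b)_2: α=-5, β=8; u≡7, v≡1 (mod 8); ε(u)ε(v)=1·0, αω(v)=-5·0, βω(u)=8·0; sum ≡ 0  ⇒  +1.
(a,b)_37: α=-2, u≡11; β=-4, v≡8 (mod 37); (11|37)=+1, (8|37)=-1; sign (−1)^0·+1^-4·-1^-2 = +1.
(a,b)_43: α=0, u≡1; β=1, v≡22 (mod 43); (1|43)=+1, (22|43)=-1; sign (−1)^0·+1^1·-1^0 = +1.
(a,b)_∞: sgn(23374)=+, sgn(18705)=+, so +1.
(23374, 18705 / ℚ) ramifies at {13, 31}: a division algebra.

[13, 31]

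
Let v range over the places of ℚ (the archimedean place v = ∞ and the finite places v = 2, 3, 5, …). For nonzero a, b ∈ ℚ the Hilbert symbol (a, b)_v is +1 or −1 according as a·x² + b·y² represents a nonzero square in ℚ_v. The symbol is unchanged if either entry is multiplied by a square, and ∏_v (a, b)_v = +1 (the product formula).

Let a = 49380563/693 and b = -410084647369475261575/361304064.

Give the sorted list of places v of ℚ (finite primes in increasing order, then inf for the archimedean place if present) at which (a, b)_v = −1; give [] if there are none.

(a, b) ≡ (24871, -7) mod (ℚ^×)²; places V = {2, 3, 5, 7, 11, 17, 19, 23, 31, ∞}.
(a,b)_19: α=1, u≡9; β=2, v≡3 (mod 19); (9|19)=+1, (3|19)=-1; sign (−1)^0·+1^2·-1^1 = -1.
(a,b)_23: α=2, u≡12; β=4, v≡1 (mod 23); (12|23)=+1, (1|23)=+1; sign (−1)^0·+1^4·+1^2 = +1.
(a,b)_2: α=0, β=-12; u≡7, v≡1 (mod 8); ε(u)ε(v)=1·0, αω(v)=0·0, βω(u)=-12·0; sum ≡ 0  ⇒  +1.
(a,b)_3: α=-2, u≡1; β=-6, v≡2 (mod 3); (1|3)=+1, (2|3)=-1; sign (−1)^0·+1^-6·-1^-2 = +1.
(a,b)_31: α=0, u≡18; β=2, v≡15 (mod 31); (18|31)=+1, (15|31)=-1; sign (−1)^0·+1^2·-1^0 = +1.
(a,b)_∞: sgn(24871)=+, sgn(-7)=−, so +1.
(a,b)_11: α=-1, u≡7; β=-2, v≡4 (mod 11); (7|11)=-1, (4|11)=+1; sign (−1)^0·-1^-2·+1^-1 = +1.
(a,b)_17: α=3, u≡16; β=6, v≡7 (mod 17); (16|17)=+1, (7|17)=-1; sign (−1)^0·+1^6·-1^3 = -1.
(a,b)_7: α=-1, u≡1; β=1, v≡3 (mod 7); (1|7)=+1, (3|7)=-1; sign (−1)^1·+1^1·-1^-1 = +1.
(a,b)_5: α=0, u≡1; β=2, v≡3 (mod 5); (1|5)=+1, (3|5)=-1; sign (−1)^0·+1^2·-1^0 = +1.
Ram(24871, -7) = {17, 19}; no ℚ_17-point on the conic.

[17, 19]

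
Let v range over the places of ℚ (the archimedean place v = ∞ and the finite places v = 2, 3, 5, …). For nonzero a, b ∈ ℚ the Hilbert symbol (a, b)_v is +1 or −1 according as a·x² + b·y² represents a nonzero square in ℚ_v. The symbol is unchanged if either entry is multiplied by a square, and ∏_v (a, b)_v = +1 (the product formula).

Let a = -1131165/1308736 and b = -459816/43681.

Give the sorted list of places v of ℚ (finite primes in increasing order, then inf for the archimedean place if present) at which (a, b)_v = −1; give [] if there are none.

(a, b) ≡ (-285, -2346) mod (ℚ^×)²; places V = {2, 3, 5, 7, 11, 13, 17, 19, 23, ∞}.
(a,b)_13: α=-2, u≡12; β=0, v≡7 (mod 13); (12|13)=+1, (7|13)=-1; sign (−1)^0·+1^0·-1^-2 = +1.
(a,b)_11: α=-2, u≡3; β=-2, v≡8 (mod 11); (3|11)=+1, (8|11)=-1; sign (−1)^0·+1^-2·-1^-2 = +1.
(a,b)_5: α=1, u≡2; β=0, v≡4 (mod 5); (2|5)=-1, (4|5)=+1; sign (−1)^0·-1^0·+1^1 = +1.
(a,b)_∞: sgn(-285)=−, sgn(-2346)=−, so -1.
(a,b)_3: α=5, u≡1; β=1, v≡1 (mod 3); (1|3)=+1, (1|3)=+1; sign (−1)^1·+1^1·+1^5 = -1.
(a,b)_17: α=0, u≡4; β=1, v≡2 (mod 17); (4|17)=+1, (2|17)=+1; sign (−1)^0·+1^1·+1^0 = +1.
(a,b)_7: α=2, u≡4; β=2, v≡3 (mod 7); (4|7)=+1, (3|7)=-1; sign (−1)^0·+1^2·-1^2 = +1.
(a,b)_23: α=0, u≡14; β=1, v≡16 (mod 23); (14|23)=-1, (16|23)=+1; sign (−1)^0·-1^1·+1^0 = -1.
(a,b)_2: α=-6, β=3; u≡3, v≡3 (mod 8); ε(u)ε(v)=1·1, αω(v)=-6·1, βω(u)=3·1; sum ≡ 0  ⇒  +1.
(a,b)_19: α=1, u≡9; β=-2, v≡14 (mod 19); (9|19)=+1, (14|19)=-1; sign (−1)^0·+1^-2·-1^1 = -1.
|Ram(-285, -2346)| = 4, even; anisotropic at {3, 19, 23, ∞}.

[3, 19, 23, inf]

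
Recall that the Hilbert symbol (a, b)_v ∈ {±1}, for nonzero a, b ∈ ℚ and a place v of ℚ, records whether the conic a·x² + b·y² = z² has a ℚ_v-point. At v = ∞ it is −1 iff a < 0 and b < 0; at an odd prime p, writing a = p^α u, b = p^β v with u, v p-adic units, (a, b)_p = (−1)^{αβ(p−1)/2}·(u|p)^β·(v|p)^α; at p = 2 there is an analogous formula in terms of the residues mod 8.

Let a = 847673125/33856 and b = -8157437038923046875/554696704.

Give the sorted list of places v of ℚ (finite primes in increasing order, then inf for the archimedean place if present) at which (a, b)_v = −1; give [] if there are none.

Mod squares: a ≡ 13, b ≡ -3003. Check v ∈ {∞, 2, 3, 5, 7, 11, 13, 17, 19, 23}.
v=11: a=11^0·(≡10), b=11^3·(≡10) mod 11; (10|11)=-1, (10|11)=-1; (−1)^{0·3·5}·(-1)^3·(-1)^0 = -1.
v=23: a=23^-2·(≡8), b=23^-2·(≡11) mod 23; (8|23)=+1, (11|23)=-1; (−1)^{-2·-2·11}·(+1)^-2·(-1)^-2 = +1.
v=19: a=19^2·(≡14), b=19^4·(≡3) mod 19; (14|19)=-1, (3|19)=-1; (−1)^{2·4·9}·(-1)^4·(-1)^2 = +1.
v=∞: 13 > 0 and -3003 < 0  ⇒  (a,b)_∞ = +1.
v=13: a=13^1·(≡1), b=13^1·(≡3) mod 13; (1|13)=+1, (3|13)=+1; (−1)^{1·1·6}·(+1)^1·(+1)^1 = +1.
v=5: a=5^4·(≡2), b=5^8·(≡3) mod 5; (2|5)=-1, (3|5)=-1; (−1)^{4·8·2}·(-1)^8·(-1)^4 = +1.
v=7: a=7^0·(≡3), b=7^3·(≡3) mod 7; (3|7)=-1, (3|7)=-1; (−1)^{0·3·3}·(-1)^3·(-1)^0 = -1.
v=3: a=3^0·(≡1), b=3^3·(≡1) mod 3; (1|3)=+1, (1|3)=+1; (−1)^{0·3·1}·(+1)^3·(+1)^0 = +1.
v=17: a=17^2·(≡9), b=17^0·(≡6) mod 17; (9|17)=+1, (6|17)=-1; (−1)^{2·0·8}·(+1)^0·(-1)^2 = +1.
v=2: v_2(a)=-6, v_2(b)=-20; units ≡ 5, 5 (mod 8); ε·ε+αω+βω = 0·0+-6·1+-20·1 ≡ 0  ⇒  (a,b)_2 = +1.
|Ram(13, -3003)| = 2, even; anisotropic at {7, 11}.

[7, 11]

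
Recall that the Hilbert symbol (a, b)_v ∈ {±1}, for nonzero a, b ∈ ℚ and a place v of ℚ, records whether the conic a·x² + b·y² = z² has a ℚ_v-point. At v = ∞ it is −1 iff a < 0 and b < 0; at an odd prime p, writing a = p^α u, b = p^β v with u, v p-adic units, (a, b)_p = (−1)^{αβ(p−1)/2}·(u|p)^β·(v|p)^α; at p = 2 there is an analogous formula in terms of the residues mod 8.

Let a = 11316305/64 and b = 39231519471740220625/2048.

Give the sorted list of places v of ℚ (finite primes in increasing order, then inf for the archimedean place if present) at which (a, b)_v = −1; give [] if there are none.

Mod squares: a ≡ 230945, b ≡ 7106. Check v ∈ {∞, 2, 5, 7, 11, 13, 17, 19}.
v=5: a=5^1·(≡4), b=5^4·(≡1) mod 5; (4|5)=+1, (1|5)=+1; (−1)^{1·4·2}·(+1)^4·(+1)^1 = +1.
v=19: a=19^1·(≡3), b=19^3·(≡14) mod 19; (3|19)=-1, (14|19)=-1; (−1)^{1·3·9}·(-1)^3·(-1)^1 = -1.
v=∞: 230945 > 0 and 7106 > 0  ⇒  (a,b)_∞ = +1.
v=7: a=7^2·(≡1), b=7^2·(≡4) mod 7; (1|7)=+1, (4|7)=+1; (−1)^{2·2·3}·(+1)^2·(+1)^2 = +1.
v=13: a=13^1·(≡8), b=13^4·(≡6) mod 13; (8|13)=-1, (6|13)=-1; (−1)^{1·4·6}·(-1)^4·(-1)^1 = -1.
v=17: a=17^1·(≡1), b=17^3·(≡6) mod 17; (1|17)=+1, (6|17)=-1; (−1)^{1·3·8}·(+1)^3·(-1)^1 = -1.
v=2: v_2(a)=-6, v_2(b)=-11; units ≡ 1, 1 (mod 8); ε·ε+αω+βω = 0·0+-6·0+-11·0 ≡ 0  ⇒  (a,b)_2 = +1.
v=11: a=11^1·(≡10), b=11^3·(≡6) mod 11; (10|11)=-1, (6|11)=-1; (−1)^{1·3·5}·(-1)^3·(-1)^1 = -1.
|Ram(230945, 7106)| = 4, even; anisotropic at {11, 13, 17, 19}.

[11, 13, 17, 19]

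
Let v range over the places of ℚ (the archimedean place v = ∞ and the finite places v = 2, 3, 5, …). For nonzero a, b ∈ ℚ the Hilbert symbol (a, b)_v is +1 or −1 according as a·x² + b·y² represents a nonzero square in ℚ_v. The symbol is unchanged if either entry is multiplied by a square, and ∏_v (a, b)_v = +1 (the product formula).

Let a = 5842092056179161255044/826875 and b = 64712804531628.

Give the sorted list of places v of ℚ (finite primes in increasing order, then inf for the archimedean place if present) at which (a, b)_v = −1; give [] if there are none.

[2, 11, 19, 43]

Mod squares: a ≡ 1320747, b ≡ 24123. Check v ∈ {∞, 2, 3, 5, 7, 11, 13, 17, 19, 29, 43, 47}.
v=11: a=11^2·(≡10), b=11^1·(≡1) mod 11; (10|11)=-1, (1|11)=+1; (−1)^{2·1·5}·(-1)^1·(+1)^2 = -1.
v=19: a=19^3·(≡7), b=19^2·(≡3) mod 19; (7|19)=+1, (3|19)=-1; (−1)^{3·2·9}·(+1)^2·(-1)^3 = -1.
v=5: a=5^-4·(≡3), b=5^0·(≡3) mod 5; (3|5)=-1, (3|5)=-1; (−1)^{-4·0·2}·(-1)^0·(-1)^-4 = +1.
v=29: a=29^3·(≡16), b=29^2·(≡5) mod 29; (16|29)=+1, (5|29)=+1; (−1)^{3·2·14}·(+1)^2·(+1)^3 = +1.
v=47: a=47^1·(≡24), b=47^2·(≡28) mod 47; (24|47)=+1, (28|47)=+1; (−1)^{1·2·23}·(+1)^2·(+1)^1 = +1.
v=2: v_2(a)=2, v_2(b)=2; units ≡ 3, 3 (mod 8); ε·ε+αω+βω = 1·1+2·1+2·1 ≡ 1  ⇒  (a,b)_2 = -1.
v=3: a=3^-3·(≡2), b=3^1·(≡1) mod 3; (2|3)=-1, (1|3)=+1; (−1)^{-3·1·1}·(-1)^1·(+1)^-3 = +1.
v=13: a=13^2·(≡10), b=13^0·(≡6) mod 13; (10|13)=+1, (6|13)=-1; (−1)^{2·0·6}·(+1)^0·(-1)^2 = +1.
v=7: a=7^-2·(≡1), b=7^0·(≡1) mod 7; (1|7)=+1, (1|7)=+1; (−1)^{-2·0·3}·(+1)^0·(+1)^-2 = +1.
v=∞: 1320747 > 0 and 24123 > 0  ⇒  (a,b)_∞ = +1.
v=17: a=17^3·(≡2), b=17^1·(≡13) mod 17; (2|17)=+1, (13|17)=+1; (−1)^{3·1·8}·(+1)^1·(+1)^3 = +1.
v=43: a=43^2·(≡26), b=43^1·(≡22) mod 43; (26|43)=-1, (22|43)=-1; (−1)^{2·1·21}·(-1)^1·(-1)^2 = -1.
|Ram(1320747, 24123)| = 4, even; anisotropic at {2, 11, 19, 43}.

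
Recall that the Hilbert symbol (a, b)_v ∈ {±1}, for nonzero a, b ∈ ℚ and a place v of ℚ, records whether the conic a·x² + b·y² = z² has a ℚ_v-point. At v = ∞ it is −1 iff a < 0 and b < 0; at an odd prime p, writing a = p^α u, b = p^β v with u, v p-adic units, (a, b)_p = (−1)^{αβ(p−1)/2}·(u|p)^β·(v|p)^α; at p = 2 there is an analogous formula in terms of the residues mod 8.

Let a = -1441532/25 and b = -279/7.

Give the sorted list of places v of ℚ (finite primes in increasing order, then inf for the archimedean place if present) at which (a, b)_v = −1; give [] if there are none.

[7, 29, 31, inf]

(a, b) ≡ (-1247, -217) mod (ℚ^×)²; places V = {2, 3, 5, 7, 17, 29, 31, 43, ∞}.
(a,b)_29: α=1, u≡15; β=0, v≡14 (mod 29); (15|29)=-1, (14|29)=-1; sign (−1)^0·-1^0·-1^1 = -1.
(a,b)_7: α=0, u≡5; β=-1, v≡1 (mod 7); (5|7)=-1, (1|7)=+1; sign (−1)^0·-1^-1·+1^0 = -1.
(a,b)_5: α=-2, u≡3; β=0, v≡3 (mod 5); (3|5)=-1, (3|5)=-1; sign (−1)^0·-1^0·-1^-2 = +1.
(a,b)_43: α=1, u≡23; β=0, v≡40 (mod 43); (23|43)=+1, (40|43)=+1; sign (−1)^0·+1^0·+1^1 = +1.
(a,b)_∞: sgn(-1247)=−, sgn(-217)=−, so -1.
(a,b)_2: α=2, β=0; u≡1, v≡7 (mod 8); ε(u)ε(v)=0·1, αω(v)=2·0, βω(u)=0·0; sum ≡ 0  ⇒  +1.
(a,b)_3: α=0, u≡1; β=2, v≡2 (mod 3); (1|3)=+1, (2|3)=-1; sign (−1)^0·+1^2·-1^0 = +1.
(a,b)_31: α=0, u≡26; β=1, v≡12 (mod 31); (26|31)=-1, (12|31)=-1; sign (−1)^0·-1^1·-1^0 = -1.
(a,b)_17: α=2, u≡14; β=0, v≡16 (mod 17); (14|17)=-1, (16|17)=+1; sign (−1)^0·-1^0·+1^2 = +1.
(-1247, -217 / ℚ) ramifies at {7, 29, 31, ∞}: a division algebra.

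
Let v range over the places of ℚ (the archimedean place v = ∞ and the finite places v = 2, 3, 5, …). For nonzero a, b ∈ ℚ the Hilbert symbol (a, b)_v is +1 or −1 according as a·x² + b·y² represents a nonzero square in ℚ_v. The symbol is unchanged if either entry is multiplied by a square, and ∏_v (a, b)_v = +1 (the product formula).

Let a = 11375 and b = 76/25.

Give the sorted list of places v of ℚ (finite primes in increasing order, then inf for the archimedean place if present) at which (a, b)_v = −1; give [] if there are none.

(a, b) ≡ (455, 19) mod (ℚ^×)²; places V = {2, 5, 7, 13, 19, ∞}.
(a,b)_2: α=0, β=2; u≡7, v≡3 (mod 8); ε(u)ε(v)=1·1, αω(v)=0·1, βω(u)=2·0; sum ≡ 1  ⇒  -1.
(a,b)_5: α=3, u≡1; β=-2, v≡1 (mod 5); (1|5)=+1, (1|5)=+1; sign (−1)^0·+1^-2·+1^3 = +1.
(a,b)_19: α=0, u≡13; β=1, v≡7 (mod 19); (13|19)=-1, (7|19)=+1; sign (−1)^0·-1^1·+1^0 = -1.
(a,b)_∞: sgn(455)=+, sgn(19)=+, so +1.
(a,b)_7: α=1, u≡1; β=0, v≡5 (mod 7); (1|7)=+1, (5|7)=-1; sign (−1)^0·+1^0·-1^1 = -1.
(a,b)_13: α=1, u≡4; β=0, v≡2 (mod 13); (4|13)=+1, (2|13)=-1; sign (−1)^0·+1^0·-1^1 = -1.
(455, 19 / ℚ) ramifies at {2, 7, 13, 19}: a division algebra.

[2, 7, 13, 19]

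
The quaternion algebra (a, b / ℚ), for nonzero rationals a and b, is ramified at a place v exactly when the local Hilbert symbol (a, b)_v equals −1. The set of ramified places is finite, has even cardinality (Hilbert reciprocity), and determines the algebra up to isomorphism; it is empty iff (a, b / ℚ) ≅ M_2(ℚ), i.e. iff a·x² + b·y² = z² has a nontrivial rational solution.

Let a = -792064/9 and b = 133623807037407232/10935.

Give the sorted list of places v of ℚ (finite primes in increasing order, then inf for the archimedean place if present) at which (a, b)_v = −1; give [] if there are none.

[2, 3, 7, 13]

Mod squares: a ≡ -3094, b ≡ 195. Check v ∈ {∞, 2, 3, 5, 7, 13, 17}.
v=3: a=3^-2·(≡2), b=3^-7·(≡2) mod 3; (2|3)=-1, (2|3)=-1; (−1)^{-2·-7·1}·(-1)^-7·(-1)^-2 = -1.
v=17: a=17^1·(≡10), b=17^2·(≡15) mod 17; (10|17)=-1, (15|17)=+1; (−1)^{1·2·8}·(-1)^2·(+1)^1 = +1.
v=∞: -3094 < 0 and 195 > 0  ⇒  (a,b)_∞ = +1.
v=2: v_2(a)=9, v_2(b)=32; units ≡ 5, 3 (mod 8); ε·ε+αω+βω = 0·1+9·1+32·1 ≡ 1  ⇒  (a,b)_2 = -1.
v=5: a=5^0·(≡4), b=5^-1·(≡1) mod 5; (4|5)=+1, (1|5)=+1; (−1)^{0·-1·2}·(+1)^-1·(+1)^0 = +1.
v=7: a=7^1·(≡5), b=7^2·(≡6) mod 7; (5|7)=-1, (6|7)=-1; (−1)^{1·2·3}·(-1)^2·(-1)^1 = -1.
v=13: a=13^1·(≡9), b=13^3·(≡5) mod 13; (9|13)=+1, (5|13)=-1; (−1)^{1·3·6}·(+1)^3·(-1)^1 = -1.
Ram(-3094, 195) = {2, 3, 7, 13}; no ℚ_2-point on the conic.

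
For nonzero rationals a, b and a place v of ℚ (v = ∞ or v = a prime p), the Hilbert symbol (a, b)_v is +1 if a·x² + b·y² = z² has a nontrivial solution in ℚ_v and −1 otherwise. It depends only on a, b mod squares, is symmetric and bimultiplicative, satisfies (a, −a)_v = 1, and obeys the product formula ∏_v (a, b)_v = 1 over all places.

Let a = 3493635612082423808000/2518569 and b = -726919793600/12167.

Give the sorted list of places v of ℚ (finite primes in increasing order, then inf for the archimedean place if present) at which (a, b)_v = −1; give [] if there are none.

[5, 7, 13, 23]

Mod squares: a ≡ 5, b ≡ -713713. Check v ∈ {∞, 2, 3, 5, 7, 11, 13, 23, 31}.
v=23: a=23^-4·(≡15), b=23^-3·(≡14) mod 23; (15|23)=-1, (14|23)=-1; (−1)^{-4·-3·11}·(-1)^-3·(-1)^-4 = -1.
v=13: a=13^2·(≡6), b=13^1·(≡11) mod 13; (6|13)=-1, (11|13)=-1; (−1)^{2·1·6}·(-1)^1·(-1)^2 = -1.
v=∞: 5 > 0 and -713713 < 0  ⇒  (a,b)_∞ = +1.
v=31: a=31^2·(≡20), b=31^1·(≡9) mod 31; (20|31)=+1, (9|31)=+1; (−1)^{2·1·15}·(+1)^1·(+1)^2 = +1.
v=11: a=11^8·(≡3), b=11^5·(≡8) mod 11; (3|11)=+1, (8|11)=-1; (−1)^{8·5·5}·(+1)^5·(-1)^8 = +1.
v=2: v_2(a)=14, v_2(b)=6; units ≡ 5, 7 (mod 8); ε·ε+αω+βω = 0·1+14·0+6·1 ≡ 0  ⇒  (a,b)_2 = +1.
v=7: a=7^2·(≡3), b=7^1·(≡3) mod 7; (3|7)=-1, (3|7)=-1; (−1)^{2·1·3}·(-1)^1·(-1)^2 = -1.
v=5: a=5^3·(≡1), b=5^2·(≡3) mod 5; (1|5)=+1, (3|5)=-1; (−1)^{3·2·2}·(+1)^2·(-1)^3 = -1.
v=3: a=3^-2·(≡2), b=3^0·(≡2) mod 3; (2|3)=-1, (2|3)=-1; (−1)^{-2·0·1}·(-1)^0·(-1)^-2 = +1.
(5, -713713 / ℚ) ramifies at {5, 7, 13, 23}: a division algebra.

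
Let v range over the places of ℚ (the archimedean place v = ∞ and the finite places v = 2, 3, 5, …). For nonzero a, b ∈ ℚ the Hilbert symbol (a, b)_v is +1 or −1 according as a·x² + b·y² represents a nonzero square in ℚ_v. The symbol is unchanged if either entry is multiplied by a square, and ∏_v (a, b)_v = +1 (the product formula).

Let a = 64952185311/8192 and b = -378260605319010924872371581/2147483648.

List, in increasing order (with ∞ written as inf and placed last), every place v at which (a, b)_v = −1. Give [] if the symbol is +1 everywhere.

[17, 19]

Mod squares: a ≡ 8398, b ≡ -1482. Check v ∈ {∞, 2, 3, 11, 13, 17, 19, 23}.
v=2: v_2(a)=-13, v_2(b)=-31; units ≡ 7, 3 (mod 8); ε·ε+αω+βω = 1·1+-13·1+-31·0 ≡ 0  ⇒  (a,b)_2 = +1.
v=∞: 8398 > 0 and -1482 < 0  ⇒  (a,b)_∞ = +1.
v=13: a=13^1·(≡3), b=13^3·(≡9) mod 13; (3|13)=+1, (9|13)=+1; (−1)^{1·3·6}·(+1)^3·(+1)^1 = +1.
v=19: a=19^3·(≡16), b=19^7·(≡1) mod 19; (16|19)=+1, (1|19)=+1; (−1)^{3·7·9}·(+1)^7·(+1)^3 = -1.
v=23: a=23^2·(≡3), b=23^4·(≡16) mod 23; (3|23)=+1, (16|23)=+1; (−1)^{2·4·11}·(+1)^4·(+1)^2 = +1.
v=3: a=3^4·(≡1), b=3^9·(≡1) mod 3; (1|3)=+1, (1|3)=+1; (−1)^{4·9·1}·(+1)^9·(+1)^4 = +1.
v=17: a=17^1·(≡8), b=17^2·(≡11) mod 17; (8|17)=+1, (11|17)=-1; (−1)^{1·2·8}·(+1)^2·(-1)^1 = -1.
v=11: a=11^0·(≡3), b=11^2·(≡3) mod 11; (3|11)=+1, (3|11)=+1; (−1)^{0·2·5}·(+1)^2·(+1)^0 = +1.
Ram(8398, -1482) = {17, 19}; no ℚ_17-point on the conic.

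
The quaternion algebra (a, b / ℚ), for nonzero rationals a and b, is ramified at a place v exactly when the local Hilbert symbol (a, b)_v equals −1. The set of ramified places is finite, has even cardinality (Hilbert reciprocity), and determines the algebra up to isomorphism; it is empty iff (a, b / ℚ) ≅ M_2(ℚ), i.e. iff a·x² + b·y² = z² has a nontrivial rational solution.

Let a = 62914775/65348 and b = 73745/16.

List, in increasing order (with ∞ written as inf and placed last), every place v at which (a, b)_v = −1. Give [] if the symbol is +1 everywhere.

Mod squares: a ≡ 873103, b ≡ 1505. Check v ∈ {∞, 2, 5, 7, 11, 17, 23, 29, 31, 43}.
v=43: a=43^0·(≡24), b=43^1·(≡40) mod 43; (24|43)=+1, (40|43)=+1; (−1)^{0·1·21}·(+1)^1·(+1)^0 = +1.
v=2: v_2(a)=-2, v_2(b)=-4; units ≡ 7, 1 (mod 8); ε·ε+αω+βω = 1·0+-2·0+-4·0 ≡ 0  ⇒  (a,b)_2 = +1.
v=23: a=23^1·(≡7), b=23^0·(≡22) mod 23; (7|23)=-1, (22|23)=-1; (−1)^{1·0·11}·(-1)^0·(-1)^1 = -1.
v=31: a=31^-2·(≡20), b=31^0·(≡23) mod 31; (20|31)=+1, (23|31)=-1; (−1)^{-2·0·15}·(+1)^0·(-1)^-2 = +1.
v=11: a=11^1·(≡8), b=11^0·(≡9) mod 11; (8|11)=-1, (9|11)=+1; (−1)^{1·0·5}·(-1)^0·(+1)^1 = +1.
v=∞: 873103 > 0 and 1505 > 0  ⇒  (a,b)_∞ = +1.
v=17: a=17^-1·(≡1), b=17^0·(≡1) mod 17; (1|17)=+1, (1|17)=+1; (−1)^{-1·0·8}·(+1)^0·(+1)^-1 = +1.
v=29: a=29^1·(≡25), b=29^0·(≡18) mod 29; (25|29)=+1, (18|29)=-1; (−1)^{1·0·14}·(+1)^0·(-1)^1 = -1.
v=5: a=5^2·(≡2), b=5^1·(≡4) mod 5; (2|5)=-1, (4|5)=+1; (−1)^{2·1·2}·(-1)^1·(+1)^2 = -1.
v=7: a=7^3·(≡6), b=7^3·(≡6) mod 7; (6|7)=-1, (6|7)=-1; (−1)^{3·3·3}·(-1)^3·(-1)^3 = -1.
|Ram(873103, 1505)| = 4, even; anisotropic at {5, 7, 23, 29}.

[5, 7, 23, 29]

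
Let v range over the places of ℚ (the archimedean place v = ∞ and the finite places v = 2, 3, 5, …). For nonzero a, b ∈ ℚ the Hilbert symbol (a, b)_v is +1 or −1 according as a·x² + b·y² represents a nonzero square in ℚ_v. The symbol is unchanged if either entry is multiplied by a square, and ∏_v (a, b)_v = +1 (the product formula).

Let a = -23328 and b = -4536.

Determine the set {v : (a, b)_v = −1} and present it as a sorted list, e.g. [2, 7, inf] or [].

Mod squares: a ≡ -2, b ≡ -14. Check v ∈ {∞, 2, 3, 7}.
v=2: v_2(a)=5, v_2(b)=3; units ≡ 7, 1 (mod 8); ε·ε+αω+βω = 1·0+5·0+3·0 ≡ 0  ⇒  (a,b)_2 = +1.
v=3: a=3^6·(≡1), b=3^4·(≡1) mod 3; (1|3)=+1, (1|3)=+1; (−1)^{6·4·1}·(+1)^4·(+1)^6 = +1.
v=∞: -2 < 0 and -14 < 0  ⇒  (a,b)_∞ = -1.
v=7: a=7^0·(≡3), b=7^1·(≡3) mod 7; (3|7)=-1, (3|7)=-1; (−1)^{0·1·3}·(-1)^1·(-1)^0 = -1.
Ram(-2, -14) = {7, ∞}; no ℚ_7-point on the conic.

[7, inf]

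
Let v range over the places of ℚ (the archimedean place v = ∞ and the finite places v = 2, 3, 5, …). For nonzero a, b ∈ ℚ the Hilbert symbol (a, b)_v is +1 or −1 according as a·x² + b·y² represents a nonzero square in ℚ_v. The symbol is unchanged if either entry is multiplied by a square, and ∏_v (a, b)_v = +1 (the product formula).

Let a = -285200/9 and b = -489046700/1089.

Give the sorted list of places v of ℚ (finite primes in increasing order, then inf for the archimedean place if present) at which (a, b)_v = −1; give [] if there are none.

Mod squares: a ≡ -713, b ≡ -13547. Check v ∈ {∞, 2, 3, 5, 11, 19, 23, 31}.
v=∞: -713 < 0 and -13547 < 0  ⇒  (a,b)_∞ = -1.
v=23: a=23^1·(≡15), b=23^1·(≡6) mod 23; (15|23)=-1, (6|23)=+1; (−1)^{1·1·11}·(-1)^1·(+1)^1 = +1.
v=11: a=11^0·(≡7), b=11^-2·(≡5) mod 11; (7|11)=-1, (5|11)=+1; (−1)^{0·-2·5}·(-1)^-2·(+1)^0 = +1.
v=31: a=31^1·(≡18), b=31^1·(≡19) mod 31; (18|31)=+1, (19|31)=+1; (−1)^{1·1·15}·(+1)^1·(+1)^1 = -1.
v=5: a=5^2·(≡3), b=5^2·(≡3) mod 5; (3|5)=-1, (3|5)=-1; (−1)^{2·2·2}·(-1)^2·(-1)^2 = +1.
v=19: a=19^0·(≡1), b=19^3·(≡17) mod 19; (1|19)=+1, (17|19)=+1; (−1)^{0·3·9}·(+1)^3·(+1)^0 = +1.
v=2: v_2(a)=4, v_2(b)=2; units ≡ 7, 5 (mod 8); ε·ε+αω+βω = 1·0+4·1+2·0 ≡ 0  ⇒  (a,b)_2 = +1.
v=3: a=3^-2·(≡1), b=3^-2·(≡1) mod 3; (1|3)=+1, (1|3)=+1; (−1)^{-2·-2·1}·(+1)^-2·(+1)^-2 = +1.
Ram(-713, -13547) = {31, ∞}; no ℚ_31-point on the conic.

[31, inf]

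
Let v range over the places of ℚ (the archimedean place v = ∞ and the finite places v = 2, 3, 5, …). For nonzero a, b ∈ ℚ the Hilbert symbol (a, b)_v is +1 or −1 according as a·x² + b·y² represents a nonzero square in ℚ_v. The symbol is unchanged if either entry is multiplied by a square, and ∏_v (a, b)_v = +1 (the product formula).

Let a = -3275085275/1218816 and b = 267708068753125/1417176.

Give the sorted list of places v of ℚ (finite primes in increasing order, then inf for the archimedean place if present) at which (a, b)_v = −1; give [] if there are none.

[2, 7, 11, 13]

Mod squares: a ≡ -11, b ≡ 30030. Check v ∈ {∞, 2, 3, 5, 7, 11, 13, 17, 23, 29}.
v=5: a=5^2·(≡4), b=5^5·(≡1) mod 5; (4|5)=+1, (1|5)=+1; (−1)^{2·5·2}·(+1)^5·(+1)^2 = +1.
v=17: a=17^2·(≡14), b=17^0·(≡4) mod 17; (14|17)=-1, (4|17)=+1; (−1)^{2·0·8}·(-1)^0·(+1)^2 = +1.
v=7: a=7^2·(≡6), b=7^1·(≡5) mod 7; (6|7)=-1, (5|7)=-1; (−1)^{2·1·3}·(-1)^1·(-1)^2 = -1.
v=2: v_2(a)=-8, v_2(b)=-3; units ≡ 5, 7 (mod 8); ε·ε+αω+βω = 0·1+-8·0+-3·1 ≡ 1  ⇒  (a,b)_2 = -1.
v=∞: -11 < 0 and 30030 > 0  ⇒  (a,b)_∞ = +1.
v=3: a=3^-2·(≡1), b=3^-11·(≡2) mod 3; (1|3)=+1, (2|3)=-1; (−1)^{-2·-11·1}·(+1)^-11·(-1)^-2 = +1.
v=29: a=29^2·(≡12), b=29^4·(≡21) mod 29; (12|29)=-1, (21|29)=-1; (−1)^{2·4·14}·(-1)^4·(-1)^2 = +1.
v=23: a=23^-2·(≡6), b=23^0·(≡14) mod 23; (6|23)=+1, (14|23)=-1; (−1)^{-2·0·11}·(+1)^0·(-1)^-2 = +1.
v=13: a=13^0·(≡6), b=13^1·(≡10) mod 13; (6|13)=-1, (10|13)=+1; (−1)^{0·1·6}·(-1)^1·(+1)^0 = -1.
v=11: a=11^1·(≡10), b=11^3·(≡10) mod 11; (10|11)=-1, (10|11)=-1; (−1)^{1·3·5}·(-1)^3·(-1)^1 = -1.
Ram(-11, 30030) = {2, 7, 11, 13}; no ℚ_2-point on the conic.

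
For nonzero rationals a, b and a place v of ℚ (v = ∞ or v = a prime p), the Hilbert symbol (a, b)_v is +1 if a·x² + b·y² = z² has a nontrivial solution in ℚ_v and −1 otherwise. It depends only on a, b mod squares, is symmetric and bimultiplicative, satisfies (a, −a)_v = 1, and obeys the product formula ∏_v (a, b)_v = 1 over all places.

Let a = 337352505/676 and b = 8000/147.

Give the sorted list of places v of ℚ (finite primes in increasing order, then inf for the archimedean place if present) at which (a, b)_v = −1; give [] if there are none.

(a, b) ≡ (140505, 15) mod (ℚ^×)²; places V = {2, 3, 5, 7, 13, 17, 19, 29, ∞}.
(a,b)_2: α=-2, β=6; u≡1, v≡7 (mod 8); ε(u)ε(v)=0·1, αω(v)=-2·0, βω(u)=6·0; sum ≡ 0  ⇒  +1.
(a,b)_5: α=1, u≡1; β=3, v≡2 (mod 5); (1|5)=+1, (2|5)=-1; sign (−1)^0·+1^3·-1^1 = -1.
(a,b)_19: α=1, u≡6; β=0, v≡15 (mod 19); (6|19)=+1, (15|19)=-1; sign (−1)^0·+1^0·-1^1 = -1.
(a,b)_17: α=1, u≡14; β=0, v≡4 (mod 17); (14|17)=-1, (4|17)=+1; sign (−1)^0·-1^0·+1^1 = +1.
(a,b)_29: α=1, u≡18; β=0, v≡27 (mod 29); (18|29)=-1, (27|29)=-1; sign (−1)^0·-1^0·-1^1 = -1.
(a,b)_∞: sgn(140505)=+, sgn(15)=+, so +1.
(a,b)_3: α=1, u≡2; β=-1, v≡2 (mod 3); (2|3)=-1, (2|3)=-1; sign (−1)^1·-1^-1·-1^1 = -1.
(a,b)_7: α=4, u≡2; β=-2, v≡2 (mod 7); (2|7)=+1, (2|7)=+1; sign (−1)^0·+1^-2·+1^4 = +1.
(a,b)_13: α=-2, u≡12; β=0, v≡11 (mod 13); (12|13)=+1, (11|13)=-1; sign (−1)^0·+1^0·-1^-2 = +1.
Ram(140505, 15) = {3, 5, 19, 29}; no ℚ_3-point on the conic.

[3, 5, 19, 29]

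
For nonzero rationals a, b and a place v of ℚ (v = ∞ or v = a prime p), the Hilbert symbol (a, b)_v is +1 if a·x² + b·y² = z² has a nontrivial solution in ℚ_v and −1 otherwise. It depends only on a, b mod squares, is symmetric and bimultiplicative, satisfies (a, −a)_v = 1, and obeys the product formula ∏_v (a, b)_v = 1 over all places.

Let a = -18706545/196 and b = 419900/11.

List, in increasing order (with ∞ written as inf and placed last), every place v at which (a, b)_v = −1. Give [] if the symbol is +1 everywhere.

(a, b) ≡ (-230945, 46189) mod (ℚ^×)²; places V = {2, 3, 5, 7, 11, 13, 17, 19, ∞}.
(a,b)_5: α=1, u≡1; β=2, v≡1 (mod 5); (1|5)=+1, (1|5)=+1; sign (−1)^0·+1^2·+1^1 = +1.
(a,b)_∞: sgn(-230945)=−, sgn(46189)=+, so +1.
(a,b)_19: α=1, u≡1; β=1, v≡2 (mod 19); (1|19)=+1, (2|19)=-1; sign (−1)^1·+1^1·-1^1 = +1.
(a,b)_13: α=1, u≡5; β=1, v≡9 (mod 13); (5|13)=-1, (9|13)=+1; sign (−1)^0·-1^1·+1^1 = -1.
(a,b)_2: α=-2, β=2; u≡7, v≡5 (mod 8); ε(u)ε(v)=1·0, αω(v)=-2·1, βω(u)=2·0; sum ≡ 0  ⇒  +1.
(a,b)_17: α=1, u≡16; β=1, v≡3 (mod 17); (16|17)=+1, (3|17)=-1; sign (−1)^0·+1^1·-1^1 = -1.
(a,b)_11: α=1, u≡3; β=-1, v≡8 (mod 11); (3|11)=+1, (8|11)=-1; sign (−1)^1·+1^-1·-1^1 = +1.
(a,b)_3: α=4, u≡1; β=0, v≡1 (mod 3); (1|3)=+1, (1|3)=+1; sign (−1)^0·+1^0·+1^4 = +1.
(a,b)_7: α=-2, u≡6; β=0, v≡3 (mod 7); (6|7)=-1, (3|7)=-1; sign (−1)^0·-1^0·-1^-2 = +1.
Ram(-230945, 46189) = {13, 17}; no ℚ_13-point on the conic.

[13, 17]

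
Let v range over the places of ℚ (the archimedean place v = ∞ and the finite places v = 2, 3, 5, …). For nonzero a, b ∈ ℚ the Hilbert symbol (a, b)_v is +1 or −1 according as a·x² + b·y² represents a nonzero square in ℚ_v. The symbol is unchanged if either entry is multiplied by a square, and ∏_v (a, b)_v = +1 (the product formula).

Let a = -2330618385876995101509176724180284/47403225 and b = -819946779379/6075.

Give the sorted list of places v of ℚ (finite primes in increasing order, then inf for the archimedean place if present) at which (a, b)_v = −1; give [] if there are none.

[7, 13, 31, 37, 43, inf]

Mod squares: a ≡ -2400671, b ≡ -14555268273. Check v ∈ {∞, 2, 3, 5, 7, 13, 17, 19, 23, 31, 37, 43, 47}.
v=3: a=3^-8·(≡1), b=3^-5·(≡2) mod 3; (1|3)=+1, (2|3)=-1; (−1)^{-8·-5·1}·(+1)^-5·(-1)^-8 = +1.
v=13: a=13^7·(≡2), b=13^3·(≡10) mod 13; (2|13)=-1, (10|13)=+1; (−1)^{7·3·6}·(-1)^3·(+1)^7 = -1.
v=∞: -2400671 < 0 and -14555268273 < 0  ⇒  (a,b)_∞ = -1.
v=37: a=37^3·(≡20), b=37^1·(≡36) mod 37; (20|37)=-1, (36|37)=+1; (−1)^{3·1·18}·(-1)^1·(+1)^3 = -1.
v=19: a=19^2·(≡5), b=19^0·(≡2) mod 19; (5|19)=+1, (2|19)=-1; (−1)^{2·0·9}·(+1)^0·(-1)^2 = +1.
v=23: a=23^3·(≡19), b=23^1·(≡1) mod 23; (19|23)=-1, (1|23)=+1; (−1)^{3·1·11}·(-1)^1·(+1)^3 = +1.
v=2: v_2(a)=2, v_2(b)=0; units ≡ 1, 7 (mod 8); ε·ε+αω+βω = 0·1+2·0+0·0 ≡ 0  ⇒  (a,b)_2 = +1.
v=17: a=17^-2·(≡9), b=17^0·(≡6) mod 17; (9|17)=+1, (6|17)=-1; (−1)^{-2·0·8}·(+1)^0·(-1)^-2 = +1.
v=5: a=5^-2·(≡4), b=5^-2·(≡2) mod 5; (4|5)=+1, (2|5)=-1; (−1)^{-2·-2·2}·(+1)^-2·(-1)^-2 = +1.
v=47: a=47^2·(≡24), b=47^1·(≡31) mod 47; (24|47)=+1, (31|47)=-1; (−1)^{2·1·23}·(+1)^1·(-1)^2 = +1.
v=31: a=31^3·(≡28), b=31^1·(≡4) mod 31; (28|31)=+1, (4|31)=+1; (−1)^{3·1·15}·(+1)^1·(+1)^3 = -1.
v=43: a=43^2·(≡29), b=43^1·(≡24) mod 43; (29|43)=-1, (24|43)=+1; (−1)^{2·1·21}·(-1)^1·(+1)^2 = -1.
v=7: a=7^3·(≡3), b=7^1·(≡3) mod 7; (3|7)=-1, (3|7)=-1; (−1)^{3·1·3}·(-1)^1·(-1)^3 = -1.
(-2400671, -14555268273 / ℚ) ramifies at {7, 13, 31, 37, 43, ∞}: a division algebra.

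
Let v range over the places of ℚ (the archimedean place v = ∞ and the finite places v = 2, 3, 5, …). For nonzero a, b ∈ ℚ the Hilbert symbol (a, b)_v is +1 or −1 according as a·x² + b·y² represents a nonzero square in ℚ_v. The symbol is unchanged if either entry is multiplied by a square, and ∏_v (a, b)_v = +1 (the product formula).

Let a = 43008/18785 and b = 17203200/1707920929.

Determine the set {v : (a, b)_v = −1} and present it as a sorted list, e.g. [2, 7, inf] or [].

[5, 7]

Mod squares: a ≡ 2730, b ≡ 42. Check v ∈ {∞, 2, 3, 5, 7, 11, 13, 17}.
v=13: a=13^-1·(≡2), b=13^-2·(≡4) mod 13; (2|13)=-1, (4|13)=+1; (−1)^{-1·-2·6}·(-1)^-2·(+1)^-1 = +1.
v=17: a=17^-2·(≡12), b=17^-4·(≡9) mod 17; (12|17)=-1, (9|17)=+1; (−1)^{-2·-4·8}·(-1)^-4·(+1)^-2 = +1.
v=11: a=11^0·(≡8), b=11^-2·(≡1) mod 11; (8|11)=-1, (1|11)=+1; (−1)^{0·-2·5}·(-1)^-2·(+1)^0 = +1.
v=2: v_2(a)=11, v_2(b)=15; units ≡ 5, 5 (mod 8); ε·ε+αω+βω = 0·0+11·1+15·1 ≡ 0  ⇒  (a,b)_2 = +1.
v=3: a=3^1·(≡1), b=3^1·(≡2) mod 3; (1|3)=+1, (2|3)=-1; (−1)^{1·1·1}·(+1)^1·(-1)^1 = +1.
v=∞: 2730 > 0 and 42 > 0  ⇒  (a,b)_∞ = +1.
v=7: a=7^1·(≡3), b=7^1·(≡5) mod 7; (3|7)=-1, (5|7)=-1; (−1)^{1·1·3}·(-1)^1·(-1)^1 = -1.
v=5: a=5^-1·(≡4), b=5^2·(≡2) mod 5; (4|5)=+1, (2|5)=-1; (−1)^{-1·2·2}·(+1)^2·(-1)^-1 = -1.
|Ram(2730, 42)| = 2, even; anisotropic at {5, 7}.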